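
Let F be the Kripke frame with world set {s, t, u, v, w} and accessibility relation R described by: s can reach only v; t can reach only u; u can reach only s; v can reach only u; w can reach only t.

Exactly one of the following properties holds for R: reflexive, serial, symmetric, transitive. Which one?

serial

Reflexive: no — s is not related to itself.
Serial: yes — every world has a successor (e.g. s R v).
Symmetric: no — s R v but not v R s.
Transitive: no — s R v and v R u, but not s R u.
Only serial holds.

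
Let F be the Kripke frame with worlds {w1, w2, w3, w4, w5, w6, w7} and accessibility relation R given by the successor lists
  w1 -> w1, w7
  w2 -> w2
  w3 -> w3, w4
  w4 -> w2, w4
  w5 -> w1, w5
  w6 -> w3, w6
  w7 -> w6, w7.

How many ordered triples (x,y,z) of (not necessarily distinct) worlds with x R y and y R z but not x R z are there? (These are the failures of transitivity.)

Enumerating: (w1,w7,w6), (w3,w4,w2), (w5,w1,w7), (w6,w3,w4), (w7,w6,w3).

5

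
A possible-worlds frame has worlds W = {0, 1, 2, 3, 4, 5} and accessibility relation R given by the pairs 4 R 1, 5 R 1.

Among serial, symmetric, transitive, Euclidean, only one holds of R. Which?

transitive

Serial: no — 0 has no R-successor.
Symmetric: no — 4 R 1 but not 1 R 4.
Transitive: yes — every two-step R-path is closed by a direct edge.
Euclidean: no — 4 R 1 and 4 R 1, but not 1 R 1.
Only transitive holds.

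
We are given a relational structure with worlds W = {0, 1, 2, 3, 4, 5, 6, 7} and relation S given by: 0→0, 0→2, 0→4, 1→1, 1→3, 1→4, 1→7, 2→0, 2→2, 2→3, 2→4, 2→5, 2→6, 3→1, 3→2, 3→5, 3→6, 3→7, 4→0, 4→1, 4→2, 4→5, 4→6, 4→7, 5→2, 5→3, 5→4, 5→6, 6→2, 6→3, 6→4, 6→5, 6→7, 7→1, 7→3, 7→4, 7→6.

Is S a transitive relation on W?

No

Transitive: no — 0 S 2 and 2 S 3, but not 0 S 3.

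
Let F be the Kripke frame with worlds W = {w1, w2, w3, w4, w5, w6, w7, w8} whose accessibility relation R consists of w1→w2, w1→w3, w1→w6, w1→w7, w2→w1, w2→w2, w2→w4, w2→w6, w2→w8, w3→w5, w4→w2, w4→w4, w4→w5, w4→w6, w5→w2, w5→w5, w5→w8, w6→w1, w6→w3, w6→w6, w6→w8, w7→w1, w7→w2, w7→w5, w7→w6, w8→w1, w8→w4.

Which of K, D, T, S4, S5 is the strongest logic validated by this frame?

Serial (axiom D): yes — every world has a successor (e.g. w1 R w2).
Reflexive (axiom T): no — w1 is not related to itself.
Transitive (axiom 4): no — w1 R w2 and w2 R w4, but not w1 R w4.
Euclidean (axiom 5): no — w1 R w2 and w1 R w3, but not w2 R w3.
So F validates K, D; T would additionally require R to be reflexive. The strongest is D.

D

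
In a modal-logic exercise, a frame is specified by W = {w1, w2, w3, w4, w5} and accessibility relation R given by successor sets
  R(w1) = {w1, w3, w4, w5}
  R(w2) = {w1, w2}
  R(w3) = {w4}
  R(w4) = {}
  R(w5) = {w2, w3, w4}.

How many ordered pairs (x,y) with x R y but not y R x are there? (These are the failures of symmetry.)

8

Enumerating: (w1,w3), (w1,w4), (w1,w5), (w2,w1), (w3,w4), (w5,w2), (w5,w3), (w5,w4).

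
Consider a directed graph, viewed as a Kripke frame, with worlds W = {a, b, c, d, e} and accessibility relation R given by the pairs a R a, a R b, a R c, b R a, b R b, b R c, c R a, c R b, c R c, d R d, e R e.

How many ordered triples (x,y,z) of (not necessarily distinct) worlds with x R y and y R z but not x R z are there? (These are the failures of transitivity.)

0

R is transitive; there are no such tuples.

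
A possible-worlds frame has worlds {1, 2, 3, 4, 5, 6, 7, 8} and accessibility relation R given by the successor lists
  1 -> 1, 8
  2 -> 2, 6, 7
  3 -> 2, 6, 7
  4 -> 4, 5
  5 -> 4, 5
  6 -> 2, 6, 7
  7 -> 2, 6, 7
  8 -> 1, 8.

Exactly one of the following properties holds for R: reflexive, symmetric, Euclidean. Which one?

Reflexive: no — 3 is not related to itself.
Symmetric: no — 3 R 2 but not 2 R 3.
Euclidean: yes — any two successors of a common world are R-related.
Only Euclidean holds.

Euclidean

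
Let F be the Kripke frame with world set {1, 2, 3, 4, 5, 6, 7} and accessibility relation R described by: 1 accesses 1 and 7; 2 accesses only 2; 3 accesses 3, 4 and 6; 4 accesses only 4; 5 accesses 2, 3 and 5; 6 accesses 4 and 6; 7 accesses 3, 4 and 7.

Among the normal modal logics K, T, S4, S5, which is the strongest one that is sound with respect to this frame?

T

Reflexive (axiom T): yes — every world is R-related to itself.
Transitive (axiom 4): no — 1 R 7 and 7 R 3, but not 1 R 3.
Euclidean (axiom 5): no — 3 R 4 and 3 R 6, but not 4 R 6.
So F validates K, T; S4 would additionally require R to be transitive. The strongest is T.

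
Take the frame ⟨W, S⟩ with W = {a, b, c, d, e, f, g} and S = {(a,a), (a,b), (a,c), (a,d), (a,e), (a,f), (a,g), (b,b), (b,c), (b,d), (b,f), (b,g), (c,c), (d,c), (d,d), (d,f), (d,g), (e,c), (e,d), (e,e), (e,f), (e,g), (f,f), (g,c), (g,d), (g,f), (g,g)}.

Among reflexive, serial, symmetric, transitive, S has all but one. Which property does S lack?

symmetric

Reflexive: yes — every world is S-related to itself.
Serial: yes — every world has a successor (e.g. a S a).
Symmetric: no — a S b but not b S a.
Transitive: yes — every two-step S-path is closed by a direct edge.
Only symmetric fails.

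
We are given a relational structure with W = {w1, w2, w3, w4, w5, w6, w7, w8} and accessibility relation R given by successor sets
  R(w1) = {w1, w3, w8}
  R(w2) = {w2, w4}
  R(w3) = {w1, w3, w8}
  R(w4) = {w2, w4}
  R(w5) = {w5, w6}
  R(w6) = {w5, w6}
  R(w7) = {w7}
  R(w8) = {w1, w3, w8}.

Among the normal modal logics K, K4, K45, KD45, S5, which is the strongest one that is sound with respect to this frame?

Transitive (axiom 4): yes — every two-step R-path is closed by a direct edge.
Euclidean (axiom 5): yes — any two successors of a common world are R-related.
Serial (axiom D): yes — every world has a successor (e.g. w1 R w1).
Reflexive (axiom T): yes — every world is R-related to itself.
So F validates K, K4, K45, KD45, S5. The strongest is S5.

S5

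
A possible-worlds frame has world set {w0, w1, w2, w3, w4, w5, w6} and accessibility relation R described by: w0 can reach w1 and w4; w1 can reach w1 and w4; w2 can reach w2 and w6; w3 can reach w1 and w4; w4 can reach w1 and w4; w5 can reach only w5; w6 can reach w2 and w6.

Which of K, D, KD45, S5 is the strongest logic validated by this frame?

Serial (axiom D): yes — every world has a successor (e.g. w0 R w1).
Euclidean (axiom 5): yes — any two successors of a common world are R-related.
Transitive (axiom 4): yes — every two-step R-path is closed by a direct edge.
Reflexive (axiom T): no — w0 is not related to itself.
So F validates K, D, KD45; S5 would additionally require R to be reflexive. The strongest is KD45.

KD45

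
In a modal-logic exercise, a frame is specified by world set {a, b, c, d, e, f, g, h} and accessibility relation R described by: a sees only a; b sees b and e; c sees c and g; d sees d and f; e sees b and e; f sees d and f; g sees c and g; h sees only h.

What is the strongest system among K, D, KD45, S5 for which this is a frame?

S5

Serial (axiom D): yes — every world has a successor (e.g. a R a).
Euclidean (axiom 5): yes — any two successors of a common world are R-related.
Transitive (axiom 4): yes — every two-step R-path is closed by a direct edge.
Reflexive (axiom T): yes — every world is R-related to itself.
So F validates K, D, KD45, S5. The strongest is S5.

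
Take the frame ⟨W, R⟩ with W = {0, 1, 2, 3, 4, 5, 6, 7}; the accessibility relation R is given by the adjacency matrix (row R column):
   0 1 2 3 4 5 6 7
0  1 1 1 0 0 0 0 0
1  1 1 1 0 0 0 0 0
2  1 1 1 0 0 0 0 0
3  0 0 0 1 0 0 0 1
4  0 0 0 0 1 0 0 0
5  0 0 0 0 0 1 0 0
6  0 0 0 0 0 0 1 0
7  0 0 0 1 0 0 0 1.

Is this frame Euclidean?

Euclidean: yes — any two successors of a common world are R-related.

Yes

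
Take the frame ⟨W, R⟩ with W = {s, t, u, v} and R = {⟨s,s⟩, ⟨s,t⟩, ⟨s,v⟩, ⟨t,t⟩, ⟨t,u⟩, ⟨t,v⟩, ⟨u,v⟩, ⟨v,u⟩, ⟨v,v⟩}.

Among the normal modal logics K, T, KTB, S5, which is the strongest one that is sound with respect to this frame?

Reflexive (axiom T): no — u is not related to itself.
Symmetric (axiom B): no — s R t but not t R s.
Euclidean (axiom 5): no — s R v and s R t, but not v R t.
So F validates K; T would additionally require R to be reflexive. The strongest is K.

K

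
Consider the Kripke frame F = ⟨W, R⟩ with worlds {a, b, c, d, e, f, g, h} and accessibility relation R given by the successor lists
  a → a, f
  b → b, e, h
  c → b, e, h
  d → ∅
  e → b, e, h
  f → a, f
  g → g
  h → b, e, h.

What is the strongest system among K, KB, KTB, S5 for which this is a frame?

K

Symmetric (axiom B): no — c R b but not b R c.
Reflexive (axiom T): no — c is not related to itself.
Euclidean (axiom 5): yes — any two successors of a common world are R-related.
So F validates K; KB would additionally require R to be symmetric. The strongest is K.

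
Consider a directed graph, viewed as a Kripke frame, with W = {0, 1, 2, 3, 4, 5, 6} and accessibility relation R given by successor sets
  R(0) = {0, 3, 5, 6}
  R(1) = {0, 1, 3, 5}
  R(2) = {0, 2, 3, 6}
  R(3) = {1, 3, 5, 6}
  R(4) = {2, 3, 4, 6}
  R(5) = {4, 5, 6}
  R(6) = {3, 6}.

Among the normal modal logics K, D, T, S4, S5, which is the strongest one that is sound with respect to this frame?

T

Serial (axiom D): yes — every world has a successor (e.g. 0 R 0).
Reflexive (axiom T): yes — every world is R-related to itself.
Transitive (axiom 4): no — 0 R 3 and 3 R 1, but not 0 R 1.
Euclidean (axiom 5): no — 0 R 5 and 0 R 3, but not 5 R 3.
So F validates K, D, T; S4 would additionally require R to be transitive. The strongest is T.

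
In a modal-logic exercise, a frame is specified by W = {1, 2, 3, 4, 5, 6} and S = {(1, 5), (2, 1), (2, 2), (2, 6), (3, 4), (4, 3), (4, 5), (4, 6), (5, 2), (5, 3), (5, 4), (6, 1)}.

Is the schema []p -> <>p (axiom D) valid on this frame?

Yes

The schema D characterises exactly the serial frames.
Serial: yes — every world has a successor (e.g. 1 S 5).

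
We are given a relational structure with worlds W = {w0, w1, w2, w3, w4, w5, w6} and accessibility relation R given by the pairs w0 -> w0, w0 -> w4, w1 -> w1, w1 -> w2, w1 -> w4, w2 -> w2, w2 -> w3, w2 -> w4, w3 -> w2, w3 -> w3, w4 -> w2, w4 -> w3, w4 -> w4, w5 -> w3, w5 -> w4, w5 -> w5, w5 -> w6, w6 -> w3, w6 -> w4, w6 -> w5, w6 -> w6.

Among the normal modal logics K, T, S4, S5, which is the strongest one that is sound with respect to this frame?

Reflexive (axiom T): yes — every world is R-related to itself.
Transitive (axiom 4): no — w0 R w4 and w4 R w2, but not w0 R w2.
Euclidean (axiom 5): no — w2 R w3 and w2 R w4, but not w3 R w4.
So F validates K, T; S4 would additionally require R to be transitive. The strongest is T.

T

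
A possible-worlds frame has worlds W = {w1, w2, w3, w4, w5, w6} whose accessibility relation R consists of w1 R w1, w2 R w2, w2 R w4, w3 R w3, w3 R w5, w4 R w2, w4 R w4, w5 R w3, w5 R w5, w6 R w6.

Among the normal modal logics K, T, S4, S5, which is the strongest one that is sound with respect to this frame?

Reflexive (axiom T): yes — every world is R-related to itself.
Transitive (axiom 4): yes — every two-step R-path is closed by a direct edge.
Euclidean (axiom 5): yes — any two successors of a common world are R-related.
So F validates K, T, S4, S5. The strongest is S5.

S5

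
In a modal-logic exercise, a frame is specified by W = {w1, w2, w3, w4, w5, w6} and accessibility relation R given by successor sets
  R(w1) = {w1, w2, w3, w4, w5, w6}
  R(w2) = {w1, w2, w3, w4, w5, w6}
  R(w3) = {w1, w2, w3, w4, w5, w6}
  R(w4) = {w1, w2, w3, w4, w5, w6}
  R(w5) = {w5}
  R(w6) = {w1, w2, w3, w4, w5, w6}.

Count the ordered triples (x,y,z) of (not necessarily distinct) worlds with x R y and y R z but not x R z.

R is transitive; there are no such tuples.

0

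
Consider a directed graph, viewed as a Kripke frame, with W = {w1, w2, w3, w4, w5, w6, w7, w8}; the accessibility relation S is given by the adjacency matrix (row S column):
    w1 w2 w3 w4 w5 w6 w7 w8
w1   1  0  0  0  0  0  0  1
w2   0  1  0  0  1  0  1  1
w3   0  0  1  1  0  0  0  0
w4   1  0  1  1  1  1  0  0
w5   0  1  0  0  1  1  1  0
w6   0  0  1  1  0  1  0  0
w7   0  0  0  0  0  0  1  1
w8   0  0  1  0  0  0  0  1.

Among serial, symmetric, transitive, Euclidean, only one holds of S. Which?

serial

Serial: yes — every world has a successor (e.g. w1 S w1).
Symmetric: no — w1 S w8 but not w8 S w1.
Transitive: no — w1 S w8 and w8 S w3, but not w1 S w3.
Euclidean: no — w2 S w5 and w2 S w8, but not w5 S w8.
Only serial holds.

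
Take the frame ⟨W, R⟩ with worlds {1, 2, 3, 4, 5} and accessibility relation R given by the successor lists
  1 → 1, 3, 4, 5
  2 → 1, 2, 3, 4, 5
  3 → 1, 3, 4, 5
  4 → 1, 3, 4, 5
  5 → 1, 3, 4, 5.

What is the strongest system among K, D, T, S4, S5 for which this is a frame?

Serial (axiom D): yes — every world has a successor (e.g. 1 R 1).
Reflexive (axiom T): yes — every world is R-related to itself.
Transitive (axiom 4): yes — every two-step R-path is closed by a direct edge.
Euclidean (axiom 5): no — 2 R 1 and 2 R 2, but not 1 R 2.
So F validates K, D, T, S4; S5 would additionally require R to be Euclidean. The strongest is S4.

S4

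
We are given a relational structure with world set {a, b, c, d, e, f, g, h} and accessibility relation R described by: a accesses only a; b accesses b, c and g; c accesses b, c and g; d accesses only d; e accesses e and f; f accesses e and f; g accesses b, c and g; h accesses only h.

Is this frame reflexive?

Yes

Reflexive: yes — every world is R-related to itself.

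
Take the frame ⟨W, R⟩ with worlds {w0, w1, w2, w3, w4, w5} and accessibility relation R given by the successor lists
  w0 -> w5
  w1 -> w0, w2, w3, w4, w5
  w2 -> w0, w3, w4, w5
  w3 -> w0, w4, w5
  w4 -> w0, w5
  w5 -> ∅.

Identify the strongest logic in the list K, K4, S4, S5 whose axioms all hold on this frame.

Transitive (axiom 4): yes — every two-step R-path is closed by a direct edge.
Reflexive (axiom T): no — w0 is not related to itself.
Euclidean (axiom 5): no — w1 R w0 and w1 R w2, but not w0 R w2.
So F validates K, K4; S4 would additionally require R to be reflexive. The strongest is K4.

K4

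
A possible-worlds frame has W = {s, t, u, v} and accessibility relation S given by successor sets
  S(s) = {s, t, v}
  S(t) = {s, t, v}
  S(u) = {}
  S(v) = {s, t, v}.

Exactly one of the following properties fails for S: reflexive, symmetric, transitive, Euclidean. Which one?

Reflexive: no — u is not related to itself.
Symmetric: yes — every pair in S has its reverse in S.
Transitive: yes — every two-step S-path is closed by a direct edge.
Euclidean: yes — any two successors of a common world are S-related.
Only reflexive fails.

reflexive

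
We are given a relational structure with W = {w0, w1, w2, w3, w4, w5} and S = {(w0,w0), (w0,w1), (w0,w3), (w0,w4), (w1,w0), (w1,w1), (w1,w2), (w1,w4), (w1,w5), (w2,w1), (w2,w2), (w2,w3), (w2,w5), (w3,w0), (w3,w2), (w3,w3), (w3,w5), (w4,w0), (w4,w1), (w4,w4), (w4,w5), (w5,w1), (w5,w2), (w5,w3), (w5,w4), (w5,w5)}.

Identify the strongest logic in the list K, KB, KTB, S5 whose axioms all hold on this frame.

KTB

Symmetric (axiom B): yes — every pair in S has its reverse in S.
Reflexive (axiom T): yes — every world is S-related to itself.
Euclidean (axiom 5): no — w0 S w1 and w0 S w3, but not w1 S w3.
So F validates K, KB, KTB; S5 would additionally require S to be Euclidean. The strongest is KTB.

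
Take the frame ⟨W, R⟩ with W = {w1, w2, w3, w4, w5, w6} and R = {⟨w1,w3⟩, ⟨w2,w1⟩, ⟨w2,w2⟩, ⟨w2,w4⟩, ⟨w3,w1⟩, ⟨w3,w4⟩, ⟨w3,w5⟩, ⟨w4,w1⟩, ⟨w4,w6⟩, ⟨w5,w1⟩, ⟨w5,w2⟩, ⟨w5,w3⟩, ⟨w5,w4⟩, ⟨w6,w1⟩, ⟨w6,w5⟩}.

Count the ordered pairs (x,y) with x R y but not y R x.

Enumerating: (w2,w1), (w2,w4), (w3,w4), (w4,w1), (w4,w6), (w5,w1), (w5,w2), (w5,w4), (w6,w1), (w6,w5).

10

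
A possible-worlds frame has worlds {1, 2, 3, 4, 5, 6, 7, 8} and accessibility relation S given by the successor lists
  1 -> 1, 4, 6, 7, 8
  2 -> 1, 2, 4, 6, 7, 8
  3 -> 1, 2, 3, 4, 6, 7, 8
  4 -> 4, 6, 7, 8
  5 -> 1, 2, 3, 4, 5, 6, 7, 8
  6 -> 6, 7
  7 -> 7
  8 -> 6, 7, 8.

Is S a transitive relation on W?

Transitive: yes — every two-step S-path is closed by a direct edge.

Yes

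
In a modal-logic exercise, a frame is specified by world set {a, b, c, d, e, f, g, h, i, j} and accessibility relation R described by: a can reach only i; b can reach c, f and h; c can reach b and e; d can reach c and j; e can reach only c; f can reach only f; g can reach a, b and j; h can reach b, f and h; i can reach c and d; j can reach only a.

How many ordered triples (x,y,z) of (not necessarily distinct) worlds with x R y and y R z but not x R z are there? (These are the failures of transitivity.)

23

Enumerating: (a,i,c), (a,i,d), (b,c,b), (b,c,e), (b,h,b), (c,b,c), (c,b,f), (c,b,h), (c,e,c), (d,c,b), (d,c,e), (d,j,a), … and 11 more.
Total: 23.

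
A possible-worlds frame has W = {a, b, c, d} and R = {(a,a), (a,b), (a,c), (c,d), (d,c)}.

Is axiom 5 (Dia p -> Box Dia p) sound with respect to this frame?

Axiom 5 corresponds to the accessibility relation being Euclidean.
Euclidean: no — a R b and a R c, but not b R c.

No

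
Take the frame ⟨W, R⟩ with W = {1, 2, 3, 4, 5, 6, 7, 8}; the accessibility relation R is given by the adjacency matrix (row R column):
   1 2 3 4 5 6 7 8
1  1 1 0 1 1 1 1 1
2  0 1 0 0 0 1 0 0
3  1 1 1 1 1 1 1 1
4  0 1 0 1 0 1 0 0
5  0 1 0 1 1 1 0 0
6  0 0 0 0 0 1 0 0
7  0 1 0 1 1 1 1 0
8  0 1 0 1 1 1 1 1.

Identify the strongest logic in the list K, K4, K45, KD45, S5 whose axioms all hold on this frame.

Transitive (axiom 4): yes — every two-step R-path is closed by a direct edge.
Euclidean (axiom 5): no — 1 R 2 and 1 R 4, but not 2 R 4.
Serial (axiom D): yes — every world has a successor (e.g. 1 R 1).
Reflexive (axiom T): yes — every world is R-related to itself.
So F validates K, K4; K45 would additionally require R to be Euclidean. The strongest is K4.

K4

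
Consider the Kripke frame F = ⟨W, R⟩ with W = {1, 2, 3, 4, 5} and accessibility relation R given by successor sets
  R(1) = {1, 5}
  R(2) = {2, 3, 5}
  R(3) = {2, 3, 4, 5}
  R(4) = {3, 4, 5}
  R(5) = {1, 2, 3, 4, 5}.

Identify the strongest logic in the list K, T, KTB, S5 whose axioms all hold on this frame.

Reflexive (axiom T): yes — every world is R-related to itself.
Symmetric (axiom B): yes — every pair in R has its reverse in R.
Euclidean (axiom 5): no — 3 R 2 and 3 R 4, but not 2 R 4.
So F validates K, T, KTB; S5 would additionally require R to be Euclidean. The strongest is KTB.

KTB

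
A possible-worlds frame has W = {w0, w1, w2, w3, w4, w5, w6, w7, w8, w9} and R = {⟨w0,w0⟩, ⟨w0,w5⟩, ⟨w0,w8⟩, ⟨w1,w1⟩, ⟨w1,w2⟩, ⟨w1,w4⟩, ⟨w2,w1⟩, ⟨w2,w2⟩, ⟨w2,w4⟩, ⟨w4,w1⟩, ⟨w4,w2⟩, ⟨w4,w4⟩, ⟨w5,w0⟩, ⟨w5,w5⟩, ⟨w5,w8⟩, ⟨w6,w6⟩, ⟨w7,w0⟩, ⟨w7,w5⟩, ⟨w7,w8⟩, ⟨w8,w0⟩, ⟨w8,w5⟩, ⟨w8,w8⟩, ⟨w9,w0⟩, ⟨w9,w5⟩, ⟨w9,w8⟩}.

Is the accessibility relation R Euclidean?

Yes

Euclidean: yes — any two successors of a common world are R-related.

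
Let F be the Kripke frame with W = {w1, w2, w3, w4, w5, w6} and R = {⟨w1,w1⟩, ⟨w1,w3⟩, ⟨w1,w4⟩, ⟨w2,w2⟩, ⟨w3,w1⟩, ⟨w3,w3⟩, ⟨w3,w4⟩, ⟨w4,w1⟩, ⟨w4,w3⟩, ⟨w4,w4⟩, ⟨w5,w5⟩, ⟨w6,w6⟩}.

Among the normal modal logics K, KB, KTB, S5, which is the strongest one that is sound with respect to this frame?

Symmetric (axiom B): yes — every pair in R has its reverse in R.
Reflexive (axiom T): yes — every world is R-related to itself.
Euclidean (axiom 5): yes — any two successors of a common world are R-related.
So F validates K, KB, KTB, S5. The strongest is S5.

S5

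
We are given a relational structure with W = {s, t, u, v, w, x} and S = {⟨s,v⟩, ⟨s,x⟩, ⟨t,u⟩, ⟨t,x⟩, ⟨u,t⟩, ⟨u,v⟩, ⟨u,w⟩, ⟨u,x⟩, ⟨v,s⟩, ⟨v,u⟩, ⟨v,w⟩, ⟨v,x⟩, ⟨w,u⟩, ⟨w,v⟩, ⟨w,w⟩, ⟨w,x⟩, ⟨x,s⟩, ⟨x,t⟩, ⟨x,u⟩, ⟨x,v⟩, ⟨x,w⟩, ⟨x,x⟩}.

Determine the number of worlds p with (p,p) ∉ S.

4

Enumerating: s, t, u, v.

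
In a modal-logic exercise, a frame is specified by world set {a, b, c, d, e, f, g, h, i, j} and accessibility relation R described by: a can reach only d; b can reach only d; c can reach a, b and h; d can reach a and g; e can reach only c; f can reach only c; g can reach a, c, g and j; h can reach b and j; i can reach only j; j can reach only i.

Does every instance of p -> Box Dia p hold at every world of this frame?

The schema B characterises exactly the symmetric frames.
Symmetric: no — b R d but not d R b.

No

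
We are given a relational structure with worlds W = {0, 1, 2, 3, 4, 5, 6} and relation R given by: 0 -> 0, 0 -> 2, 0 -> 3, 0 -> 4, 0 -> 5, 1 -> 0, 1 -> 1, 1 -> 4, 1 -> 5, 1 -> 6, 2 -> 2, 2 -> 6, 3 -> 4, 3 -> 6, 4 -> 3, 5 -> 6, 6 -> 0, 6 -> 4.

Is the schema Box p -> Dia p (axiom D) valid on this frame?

Axiom D corresponds to the accessibility relation being serial.
Serial: yes — every world has a successor (e.g. 0 R 0).

Yes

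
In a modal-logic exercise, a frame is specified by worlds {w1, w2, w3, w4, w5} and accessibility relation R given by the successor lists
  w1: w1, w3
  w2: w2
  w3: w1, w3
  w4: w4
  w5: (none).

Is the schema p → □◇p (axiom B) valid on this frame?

Axiom B corresponds to the accessibility relation being symmetric.
Symmetric: yes — every pair in R has its reverse in R.

Yes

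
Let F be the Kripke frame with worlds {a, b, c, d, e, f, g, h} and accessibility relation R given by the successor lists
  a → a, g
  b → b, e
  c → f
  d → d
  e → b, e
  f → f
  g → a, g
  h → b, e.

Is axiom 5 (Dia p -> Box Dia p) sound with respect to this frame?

The schema 5 characterises exactly the Euclidean frames.
Euclidean: yes — any two successors of a common world are R-related.

Yes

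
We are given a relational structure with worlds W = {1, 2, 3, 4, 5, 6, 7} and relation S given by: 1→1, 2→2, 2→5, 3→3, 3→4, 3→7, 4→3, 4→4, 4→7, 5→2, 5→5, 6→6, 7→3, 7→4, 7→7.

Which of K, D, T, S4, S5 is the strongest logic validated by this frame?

S5

Serial (axiom D): yes — every world has a successor (e.g. 1 S 1).
Reflexive (axiom T): yes — every world is S-related to itself.
Transitive (axiom 4): yes — every two-step S-path is closed by a direct edge.
Euclidean (axiom 5): yes — any two successors of a common world are S-related.
So F validates K, D, T, S4, S5. The strongest is S5.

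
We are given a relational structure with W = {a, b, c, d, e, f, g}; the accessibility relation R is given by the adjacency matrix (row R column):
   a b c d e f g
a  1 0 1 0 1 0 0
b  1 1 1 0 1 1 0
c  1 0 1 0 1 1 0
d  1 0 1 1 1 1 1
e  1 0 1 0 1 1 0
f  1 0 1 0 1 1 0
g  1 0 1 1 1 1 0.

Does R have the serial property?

Serial: yes — every world has a successor (e.g. a R a).

Yes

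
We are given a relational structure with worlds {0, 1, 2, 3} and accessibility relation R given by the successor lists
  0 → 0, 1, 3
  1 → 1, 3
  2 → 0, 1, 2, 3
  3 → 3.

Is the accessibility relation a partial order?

Yes

Reflexive: yes — every world is R-related to itself.
Transitive: yes — every two-step R-path is closed by a direct edge.
Antisymmetric: yes — no distinct pair is related both ways.
So R is a partial order.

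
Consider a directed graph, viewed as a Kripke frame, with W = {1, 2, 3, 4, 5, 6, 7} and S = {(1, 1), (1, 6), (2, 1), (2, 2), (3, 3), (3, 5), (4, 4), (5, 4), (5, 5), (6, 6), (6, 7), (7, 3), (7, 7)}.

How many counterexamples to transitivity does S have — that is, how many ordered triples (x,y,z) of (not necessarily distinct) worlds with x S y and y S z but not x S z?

5

Enumerating: (1,6,7), (2,1,6), (3,5,4), (6,7,3), (7,3,5).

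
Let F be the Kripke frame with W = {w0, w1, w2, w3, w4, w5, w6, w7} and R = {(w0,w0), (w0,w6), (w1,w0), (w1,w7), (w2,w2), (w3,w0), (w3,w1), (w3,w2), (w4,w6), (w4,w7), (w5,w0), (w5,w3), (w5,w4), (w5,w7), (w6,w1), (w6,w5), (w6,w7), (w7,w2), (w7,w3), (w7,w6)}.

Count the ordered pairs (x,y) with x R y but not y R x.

Enumerating: (w0,w6), (w1,w0), (w1,w7), (w3,w0), (w3,w1), (w3,w2), (w4,w6), (w4,w7), (w5,w0), (w5,w3), (w5,w4), (w5,w7), (w6,w1), (w6,w5), (w7,w2), (w7,w3).

16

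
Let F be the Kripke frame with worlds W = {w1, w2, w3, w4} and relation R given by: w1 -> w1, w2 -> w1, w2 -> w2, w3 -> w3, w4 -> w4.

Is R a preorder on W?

Reflexive: yes — every world is R-related to itself.
Transitive: yes — every two-step R-path is closed by a direct edge.
So R is a preorder.

Yes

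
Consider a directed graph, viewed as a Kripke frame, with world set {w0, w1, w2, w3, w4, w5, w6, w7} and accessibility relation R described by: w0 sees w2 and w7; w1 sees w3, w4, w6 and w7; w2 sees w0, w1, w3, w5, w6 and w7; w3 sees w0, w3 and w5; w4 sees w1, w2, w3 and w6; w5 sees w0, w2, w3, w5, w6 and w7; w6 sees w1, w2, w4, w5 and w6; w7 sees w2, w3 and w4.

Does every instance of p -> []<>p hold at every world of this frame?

By correspondence theory, B is valid on a frame iff R is symmetric.
Symmetric: no — w0 R w7 but not w7 R w0.

No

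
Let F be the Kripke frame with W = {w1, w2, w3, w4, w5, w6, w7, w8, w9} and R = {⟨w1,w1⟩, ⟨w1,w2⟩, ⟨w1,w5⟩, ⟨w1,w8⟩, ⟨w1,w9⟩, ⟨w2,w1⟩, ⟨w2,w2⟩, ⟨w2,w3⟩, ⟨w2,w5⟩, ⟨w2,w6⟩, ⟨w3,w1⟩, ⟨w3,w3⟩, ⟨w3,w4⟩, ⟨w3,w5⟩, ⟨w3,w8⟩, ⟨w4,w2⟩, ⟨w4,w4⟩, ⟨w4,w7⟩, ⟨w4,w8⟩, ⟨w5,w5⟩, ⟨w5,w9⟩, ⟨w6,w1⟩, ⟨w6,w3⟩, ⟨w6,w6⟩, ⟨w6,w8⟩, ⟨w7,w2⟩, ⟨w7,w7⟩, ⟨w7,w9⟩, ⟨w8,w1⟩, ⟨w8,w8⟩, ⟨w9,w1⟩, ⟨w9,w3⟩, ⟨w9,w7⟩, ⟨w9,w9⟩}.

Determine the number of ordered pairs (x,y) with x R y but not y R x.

Enumerating: (w1,w5), (w2,w3), (w2,w5), (w2,w6), (w3,w1), (w3,w4), (w3,w5), (w3,w8), (w4,w2), (w4,w7), (w4,w8), (w5,w9), (w6,w1), (w6,w3), (w6,w8), (w7,w2), (w9,w3).

17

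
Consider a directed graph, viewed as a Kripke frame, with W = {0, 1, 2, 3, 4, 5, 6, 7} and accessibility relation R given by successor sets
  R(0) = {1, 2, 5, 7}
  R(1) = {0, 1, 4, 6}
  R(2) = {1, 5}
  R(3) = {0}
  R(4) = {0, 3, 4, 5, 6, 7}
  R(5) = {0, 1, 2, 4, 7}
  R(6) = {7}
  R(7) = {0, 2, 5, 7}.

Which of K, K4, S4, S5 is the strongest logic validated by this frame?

Transitive (axiom 4): no — 0 R 1 and 1 R 4, but not 0 R 4.
Reflexive (axiom T): no — 0 is not related to itself.
Euclidean (axiom 5): no — 0 R 1 and 0 R 2, but not 1 R 2.
So F validates K; K4 would additionally require R to be transitive. The strongest is K.

K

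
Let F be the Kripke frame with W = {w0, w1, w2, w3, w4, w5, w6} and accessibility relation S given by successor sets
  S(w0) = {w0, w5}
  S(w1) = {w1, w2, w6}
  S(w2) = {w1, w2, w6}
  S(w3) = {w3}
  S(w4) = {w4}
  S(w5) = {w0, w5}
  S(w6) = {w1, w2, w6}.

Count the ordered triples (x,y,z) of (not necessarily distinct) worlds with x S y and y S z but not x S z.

0

S is transitive; there are no such tuples.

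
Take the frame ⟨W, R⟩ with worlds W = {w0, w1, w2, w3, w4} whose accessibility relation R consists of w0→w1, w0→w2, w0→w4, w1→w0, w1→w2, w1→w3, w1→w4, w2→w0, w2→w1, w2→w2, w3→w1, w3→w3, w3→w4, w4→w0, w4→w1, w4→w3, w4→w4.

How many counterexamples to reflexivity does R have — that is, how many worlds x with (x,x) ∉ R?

Enumerating: w0, w1.

2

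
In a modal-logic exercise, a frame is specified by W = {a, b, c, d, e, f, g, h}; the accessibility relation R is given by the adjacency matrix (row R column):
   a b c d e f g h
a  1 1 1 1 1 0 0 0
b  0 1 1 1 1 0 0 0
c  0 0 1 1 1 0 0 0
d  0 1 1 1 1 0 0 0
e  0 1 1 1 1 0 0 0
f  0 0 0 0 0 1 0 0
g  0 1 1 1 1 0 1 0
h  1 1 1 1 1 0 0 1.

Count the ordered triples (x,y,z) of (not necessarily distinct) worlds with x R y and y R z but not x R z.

Enumerating: (c,d,b), (c,e,b).

2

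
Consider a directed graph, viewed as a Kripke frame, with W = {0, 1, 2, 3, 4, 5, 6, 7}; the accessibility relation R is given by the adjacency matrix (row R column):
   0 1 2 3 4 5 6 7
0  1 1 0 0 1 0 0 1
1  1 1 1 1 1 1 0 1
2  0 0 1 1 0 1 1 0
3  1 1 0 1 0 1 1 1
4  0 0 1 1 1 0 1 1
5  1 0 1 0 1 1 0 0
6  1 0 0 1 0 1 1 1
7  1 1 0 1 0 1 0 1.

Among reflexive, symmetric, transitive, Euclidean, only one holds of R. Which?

reflexive

Reflexive: yes — every world is R-related to itself.
Symmetric: no — 0 R 4 but not 4 R 0.
Transitive: no — 0 R 1 and 1 R 2, but not 0 R 2.
Euclidean: no — 0 R 4 and 0 R 1, but not 4 R 1.
Only reflexive holds.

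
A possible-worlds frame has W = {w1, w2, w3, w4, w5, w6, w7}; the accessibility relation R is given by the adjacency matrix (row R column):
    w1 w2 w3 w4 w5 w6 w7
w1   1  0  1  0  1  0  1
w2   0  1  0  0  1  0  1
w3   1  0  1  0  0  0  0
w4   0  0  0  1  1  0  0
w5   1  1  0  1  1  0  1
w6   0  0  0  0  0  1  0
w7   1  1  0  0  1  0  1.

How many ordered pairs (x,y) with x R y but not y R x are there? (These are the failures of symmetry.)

0

R is symmetric; there are no such tuples.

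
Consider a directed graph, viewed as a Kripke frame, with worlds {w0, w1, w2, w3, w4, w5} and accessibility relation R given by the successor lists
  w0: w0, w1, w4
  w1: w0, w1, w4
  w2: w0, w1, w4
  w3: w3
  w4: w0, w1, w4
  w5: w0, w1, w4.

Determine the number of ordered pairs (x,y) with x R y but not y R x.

Enumerating: (w2,w0), (w2,w1), (w2,w4), (w5,w0), (w5,w1), (w5,w4).

6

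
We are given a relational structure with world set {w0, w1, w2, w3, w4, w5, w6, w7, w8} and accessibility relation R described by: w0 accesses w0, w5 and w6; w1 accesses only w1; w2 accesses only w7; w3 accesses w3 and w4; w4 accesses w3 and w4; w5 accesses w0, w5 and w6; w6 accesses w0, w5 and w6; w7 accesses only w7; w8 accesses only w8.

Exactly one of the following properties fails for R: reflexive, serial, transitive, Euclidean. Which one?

Reflexive: no — w2 is not related to itself.
Serial: yes — every world has a successor (e.g. w0 R w0).
Transitive: yes — every two-step R-path is closed by a direct edge.
Euclidean: yes — any two successors of a common world are R-related.
Only reflexive fails.

reflexive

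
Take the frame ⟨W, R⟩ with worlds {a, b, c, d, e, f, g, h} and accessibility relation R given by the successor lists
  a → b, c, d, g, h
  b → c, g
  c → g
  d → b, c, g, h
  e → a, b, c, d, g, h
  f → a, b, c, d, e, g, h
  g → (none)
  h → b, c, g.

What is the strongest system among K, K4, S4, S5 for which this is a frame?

Transitive (axiom 4): yes — every two-step R-path is closed by a direct edge.
Reflexive (axiom T): no — a is not related to itself.
Euclidean (axiom 5): no — a R b and a R d, but not b R d.
So F validates K, K4; S4 would additionally require R to be reflexive. The strongest is K4.

K4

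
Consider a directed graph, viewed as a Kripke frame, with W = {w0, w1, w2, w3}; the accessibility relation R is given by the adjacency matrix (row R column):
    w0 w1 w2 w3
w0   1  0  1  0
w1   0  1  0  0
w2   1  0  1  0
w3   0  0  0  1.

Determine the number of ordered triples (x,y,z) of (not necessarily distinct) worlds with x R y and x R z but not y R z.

0

R is Euclidean; there are no such tuples.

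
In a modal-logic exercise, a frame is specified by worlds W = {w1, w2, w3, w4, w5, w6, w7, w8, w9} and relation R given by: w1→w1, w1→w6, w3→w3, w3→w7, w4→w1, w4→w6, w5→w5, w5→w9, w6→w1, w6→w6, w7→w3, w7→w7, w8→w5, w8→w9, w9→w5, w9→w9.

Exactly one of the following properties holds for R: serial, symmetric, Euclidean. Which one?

Serial: no — w2 has no R-successor.
Symmetric: no — w4 R w1 but not w1 R w4.
Euclidean: yes — any two successors of a common world are R-related.
Only Euclidean holds.

Euclidean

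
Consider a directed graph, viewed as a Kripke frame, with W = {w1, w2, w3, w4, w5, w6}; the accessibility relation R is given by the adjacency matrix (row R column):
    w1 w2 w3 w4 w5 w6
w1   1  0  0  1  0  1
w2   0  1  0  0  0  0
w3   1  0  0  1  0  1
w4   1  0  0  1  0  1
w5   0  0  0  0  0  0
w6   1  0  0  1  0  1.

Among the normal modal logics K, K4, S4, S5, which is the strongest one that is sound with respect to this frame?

K4

Transitive (axiom 4): yes — every two-step R-path is closed by a direct edge.
Reflexive (axiom T): no — w3 is not related to itself.
Euclidean (axiom 5): yes — any two successors of a common world are R-related.
So F validates K, K4; S4 would additionally require R to be reflexive. The strongest is K4.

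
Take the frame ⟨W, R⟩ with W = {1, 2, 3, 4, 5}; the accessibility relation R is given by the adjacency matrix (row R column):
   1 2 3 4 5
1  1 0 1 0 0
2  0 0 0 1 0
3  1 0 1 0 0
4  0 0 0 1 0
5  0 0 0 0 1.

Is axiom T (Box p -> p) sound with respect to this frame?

No

Axiom T corresponds to the accessibility relation being reflexive.
Reflexive: no — 2 is not related to itself.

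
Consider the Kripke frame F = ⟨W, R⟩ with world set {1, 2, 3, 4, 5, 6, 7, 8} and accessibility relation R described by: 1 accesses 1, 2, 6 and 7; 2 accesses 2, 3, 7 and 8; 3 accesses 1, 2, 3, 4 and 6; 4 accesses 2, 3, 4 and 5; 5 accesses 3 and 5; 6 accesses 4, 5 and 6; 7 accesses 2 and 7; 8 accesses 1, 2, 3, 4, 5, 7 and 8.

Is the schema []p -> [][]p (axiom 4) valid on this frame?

Axiom 4 corresponds to the accessibility relation being transitive.
Transitive: no — 1 R 2 and 2 R 3, but not 1 R 3.

No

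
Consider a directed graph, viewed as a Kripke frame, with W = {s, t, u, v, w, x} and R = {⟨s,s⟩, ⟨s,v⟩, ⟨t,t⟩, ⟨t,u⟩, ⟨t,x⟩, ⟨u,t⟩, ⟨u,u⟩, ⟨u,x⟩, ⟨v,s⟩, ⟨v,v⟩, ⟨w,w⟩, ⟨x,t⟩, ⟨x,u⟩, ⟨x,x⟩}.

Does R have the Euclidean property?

Yes

Euclidean: yes — any two successors of a common world are R-related.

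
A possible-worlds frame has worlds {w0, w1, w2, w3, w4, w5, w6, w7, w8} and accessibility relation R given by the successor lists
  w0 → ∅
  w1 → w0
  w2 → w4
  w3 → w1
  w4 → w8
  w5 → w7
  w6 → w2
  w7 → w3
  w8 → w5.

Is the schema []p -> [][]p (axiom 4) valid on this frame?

No

The schema 4 characterises exactly the transitive frames.
Transitive: no — w2 R w4 and w4 R w8, but not w2 R w8.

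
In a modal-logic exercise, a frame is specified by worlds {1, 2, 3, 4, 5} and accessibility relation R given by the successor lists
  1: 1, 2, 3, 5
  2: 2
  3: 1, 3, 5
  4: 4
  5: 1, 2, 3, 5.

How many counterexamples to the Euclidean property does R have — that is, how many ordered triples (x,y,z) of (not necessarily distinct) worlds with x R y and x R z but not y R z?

Enumerating: (1,2,1), (1,2,3), (1,2,5), (1,3,2), (5,2,1), (5,2,3), (5,2,5), (5,3,2).

8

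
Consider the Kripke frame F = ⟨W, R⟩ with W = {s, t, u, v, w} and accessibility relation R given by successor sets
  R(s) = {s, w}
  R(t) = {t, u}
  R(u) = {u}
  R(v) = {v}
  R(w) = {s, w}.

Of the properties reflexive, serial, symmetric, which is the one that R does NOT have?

symmetric

Reflexive: yes — every world is R-related to itself.
Serial: yes — every world has a successor (e.g. s R s).
Symmetric: no — t R u but not u R t.
Only symmetric fails.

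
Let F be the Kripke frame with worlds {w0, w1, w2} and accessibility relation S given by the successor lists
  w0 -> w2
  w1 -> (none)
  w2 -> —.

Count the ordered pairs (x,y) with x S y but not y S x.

Enumerating: (w0,w2).

1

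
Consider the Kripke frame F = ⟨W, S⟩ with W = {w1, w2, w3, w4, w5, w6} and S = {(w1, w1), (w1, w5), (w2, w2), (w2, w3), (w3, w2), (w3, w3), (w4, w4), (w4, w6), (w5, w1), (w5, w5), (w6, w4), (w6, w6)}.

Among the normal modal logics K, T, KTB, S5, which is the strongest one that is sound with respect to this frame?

S5

Reflexive (axiom T): yes — every world is S-related to itself.
Symmetric (axiom B): yes — every pair in S has its reverse in S.
Euclidean (axiom 5): yes — any two successors of a common world are S-related.
So F validates K, T, KTB, S5. The strongest is S5.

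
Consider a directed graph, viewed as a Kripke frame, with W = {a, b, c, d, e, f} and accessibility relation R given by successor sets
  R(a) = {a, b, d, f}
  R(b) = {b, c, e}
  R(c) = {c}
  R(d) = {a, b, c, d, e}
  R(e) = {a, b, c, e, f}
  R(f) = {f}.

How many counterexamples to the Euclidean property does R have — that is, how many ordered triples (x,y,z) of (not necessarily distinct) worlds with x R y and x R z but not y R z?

30

Enumerating: (a,b,a), (a,b,d), (a,b,f), (a,d,f), (a,f,a), (a,f,b), (a,f,d), (b,c,b), (b,c,e), (d,a,c), (d,a,e), (d,b,a), … and 18 more.
Total: 30.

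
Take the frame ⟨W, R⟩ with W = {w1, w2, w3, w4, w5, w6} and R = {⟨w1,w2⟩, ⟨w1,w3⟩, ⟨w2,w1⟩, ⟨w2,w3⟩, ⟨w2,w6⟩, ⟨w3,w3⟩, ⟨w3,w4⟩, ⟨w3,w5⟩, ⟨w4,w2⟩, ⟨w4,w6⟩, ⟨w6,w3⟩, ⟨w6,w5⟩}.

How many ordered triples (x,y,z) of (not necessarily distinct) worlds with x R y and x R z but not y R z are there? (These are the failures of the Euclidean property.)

19

Enumerating: (w1,w2,w2), (w1,w3,w2), (w2,w1,w1), (w2,w1,w6), (w2,w3,w1), (w2,w3,w6), (w2,w6,w1), (w2,w6,w6), (w3,w4,w3), (w3,w4,w4), (w3,w4,w5), (w3,w5,w3), … and 7 more.
Total: 19.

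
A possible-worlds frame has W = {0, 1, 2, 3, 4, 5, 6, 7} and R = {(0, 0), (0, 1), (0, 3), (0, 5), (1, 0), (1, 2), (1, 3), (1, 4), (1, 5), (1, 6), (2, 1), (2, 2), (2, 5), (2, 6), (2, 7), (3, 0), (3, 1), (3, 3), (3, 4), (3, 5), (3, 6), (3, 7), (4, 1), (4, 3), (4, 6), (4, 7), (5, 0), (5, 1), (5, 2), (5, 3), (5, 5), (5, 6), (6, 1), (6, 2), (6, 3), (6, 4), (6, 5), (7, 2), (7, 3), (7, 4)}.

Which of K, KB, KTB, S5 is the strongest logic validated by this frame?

KB

Symmetric (axiom B): yes — every pair in R has its reverse in R.
Reflexive (axiom T): no — 1 is not related to itself.
Euclidean (axiom 5): no — 1 R 0 and 1 R 2, but not 0 R 2.
So F validates K, KB; KTB would additionally require R to be reflexive. The strongest is KB.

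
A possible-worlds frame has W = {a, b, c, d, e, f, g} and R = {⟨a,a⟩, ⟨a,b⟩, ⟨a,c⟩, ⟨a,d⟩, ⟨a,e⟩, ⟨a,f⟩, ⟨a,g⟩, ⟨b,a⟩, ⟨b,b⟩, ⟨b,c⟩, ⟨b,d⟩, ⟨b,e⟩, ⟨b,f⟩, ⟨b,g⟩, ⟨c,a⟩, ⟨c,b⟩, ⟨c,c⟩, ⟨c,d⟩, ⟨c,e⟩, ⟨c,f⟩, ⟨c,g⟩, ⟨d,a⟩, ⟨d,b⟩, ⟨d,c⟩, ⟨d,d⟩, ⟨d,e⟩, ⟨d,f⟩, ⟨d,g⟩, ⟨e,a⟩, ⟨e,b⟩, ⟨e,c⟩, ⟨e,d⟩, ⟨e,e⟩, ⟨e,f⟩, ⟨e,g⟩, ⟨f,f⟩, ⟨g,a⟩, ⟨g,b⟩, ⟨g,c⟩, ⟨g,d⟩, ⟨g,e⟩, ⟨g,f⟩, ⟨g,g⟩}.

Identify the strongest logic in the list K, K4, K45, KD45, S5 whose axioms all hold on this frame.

Transitive (axiom 4): yes — every two-step R-path is closed by a direct edge.
Euclidean (axiom 5): no — a R f and a R b, but not f R b.
Serial (axiom D): yes — every world has a successor (e.g. a R a).
Reflexive (axiom T): yes — every world is R-related to itself.
So F validates K, K4; K45 would additionally require R to be Euclidean. The strongest is K4.

K4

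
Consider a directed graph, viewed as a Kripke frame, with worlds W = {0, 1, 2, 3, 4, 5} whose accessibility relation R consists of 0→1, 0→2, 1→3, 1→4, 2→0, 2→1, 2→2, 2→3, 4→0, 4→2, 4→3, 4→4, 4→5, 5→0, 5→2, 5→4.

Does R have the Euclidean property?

No

Euclidean: no — 0 R 1 and 0 R 2, but not 1 R 2.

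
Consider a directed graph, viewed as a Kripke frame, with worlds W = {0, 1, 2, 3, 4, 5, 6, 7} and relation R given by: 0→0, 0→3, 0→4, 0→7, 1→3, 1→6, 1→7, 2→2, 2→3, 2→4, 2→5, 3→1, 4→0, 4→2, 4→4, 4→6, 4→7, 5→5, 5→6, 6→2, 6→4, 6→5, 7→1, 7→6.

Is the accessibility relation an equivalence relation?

No

Reflexive: no — 1 is not related to itself.
Symmetric: no — 0 R 3 but not 3 R 0.
Transitive: no — 0 R 3 and 3 R 1, but not 0 R 1.
So R is not an equivalence relation.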